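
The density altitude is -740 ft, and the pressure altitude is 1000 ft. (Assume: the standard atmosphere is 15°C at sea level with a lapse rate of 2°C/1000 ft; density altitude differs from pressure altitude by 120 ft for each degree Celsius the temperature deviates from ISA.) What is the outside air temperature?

Density altitude − pressure altitude = -740 − 1000 = -1740 ft.
At 120 ft/°C that is an ISA deviation of -1740/120 = -14.5°C.
ISA temperature at 1000 ft = 15 − 2 × (1000/1000) = 13°C.
OAT = ISA + deviation = 13 + (-14.5) = -1.5°C.

-1.5°C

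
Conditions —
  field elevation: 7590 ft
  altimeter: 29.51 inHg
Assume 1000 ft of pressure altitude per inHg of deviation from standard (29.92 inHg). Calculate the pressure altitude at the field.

8000 ft

Pressure correction = (29.92 − 29.51) × 1000 = +410 ft.
Pressure altitude = 7590 + (+410) = 8000 ft.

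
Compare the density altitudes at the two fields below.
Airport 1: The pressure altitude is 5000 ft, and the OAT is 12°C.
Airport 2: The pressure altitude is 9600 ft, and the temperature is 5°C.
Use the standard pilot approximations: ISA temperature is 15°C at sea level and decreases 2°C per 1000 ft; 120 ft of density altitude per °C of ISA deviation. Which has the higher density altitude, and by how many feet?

Airport 1: ISA temp = 5°C, deviation +7°C, DA = 5000 + 120 × 7 = 5840 ft.
Airport 2: ISA temp = -4.2°C, deviation +9.2°C, DA = 9600 + 120 × 9.2 = 10704 ft.
Airport 2 is higher by 10704 − 5840 = 4864 ft.

Airport 2 by 4864 ft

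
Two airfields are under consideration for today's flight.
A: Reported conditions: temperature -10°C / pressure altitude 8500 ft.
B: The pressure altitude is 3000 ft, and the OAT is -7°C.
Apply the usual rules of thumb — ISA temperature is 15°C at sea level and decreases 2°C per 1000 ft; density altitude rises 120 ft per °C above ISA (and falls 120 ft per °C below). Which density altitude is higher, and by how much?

A: ISA temp = -2°C, deviation -8°C, DA = 8500 + 120 × (-8) = 7540 ft.
B: ISA temp = 9°C, deviation -16°C, DA = 3000 + 120 × (-16) = 1080 ft.
A is higher by 7540 − 1080 = 6460 ft.

A by 6460 ft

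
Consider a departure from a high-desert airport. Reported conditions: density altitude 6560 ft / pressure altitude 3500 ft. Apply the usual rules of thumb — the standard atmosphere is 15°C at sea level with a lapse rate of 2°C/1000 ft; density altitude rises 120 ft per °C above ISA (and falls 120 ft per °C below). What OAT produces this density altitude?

Density altitude − pressure altitude = 6560 − 3500 = +3060 ft.
At 120 ft/°C that is an ISA deviation of 3060/120 = +25.5°C.
ISA temperature at 3500 ft = 15 − 2 × (3500/1000) = 8°C.
OAT = ISA + deviation = 8 + (+25.5) = 33.5°C.

33.5°C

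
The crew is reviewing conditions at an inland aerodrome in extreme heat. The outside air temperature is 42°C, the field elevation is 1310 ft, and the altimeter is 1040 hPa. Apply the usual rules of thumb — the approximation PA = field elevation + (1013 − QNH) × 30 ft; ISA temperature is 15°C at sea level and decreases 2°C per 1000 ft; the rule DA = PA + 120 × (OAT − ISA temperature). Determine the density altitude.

3860 ft

Pressure altitude = 1310 + (1013 − 1040) × 30 = 1310 + (-810) = 500 ft.
ISA temperature at 500 ft = 15 − 2 × (500/1000) = 14°C.
ISA deviation = 42 − 14 = +28°C.
Density altitude = 500 + 120 × (28) = 3860 ft.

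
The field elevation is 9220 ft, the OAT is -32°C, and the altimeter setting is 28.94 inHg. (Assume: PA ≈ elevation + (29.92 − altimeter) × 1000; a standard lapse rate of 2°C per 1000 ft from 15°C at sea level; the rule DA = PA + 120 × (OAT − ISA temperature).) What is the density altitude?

Pressure altitude = 9220 + (29.92 − 28.94) × 1000 = 9220 + (+980) = 10200 ft.
ISA temperature at 10200 ft = 15 − 2 × (10200/1000) = -5.4°C.
ISA deviation = -32 − (-5.4) = -26.6°C.
Density altitude = 10200 + 120 × (-26.6) = 7008 ft.

7008 ft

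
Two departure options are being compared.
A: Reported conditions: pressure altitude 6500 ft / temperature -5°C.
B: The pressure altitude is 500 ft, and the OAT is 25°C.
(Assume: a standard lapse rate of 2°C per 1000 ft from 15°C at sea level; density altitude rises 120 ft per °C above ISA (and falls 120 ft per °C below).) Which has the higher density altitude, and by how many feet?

A by 3840 ft

A: ISA temp = 2°C, deviation -7°C, DA = 6500 + 120 × (-7) = 5660 ft.
B: ISA temp = 14°C, deviation +11°C, DA = 500 + 120 × 11 = 1820 ft.
A is higher by 5660 − 1820 = 3840 ft.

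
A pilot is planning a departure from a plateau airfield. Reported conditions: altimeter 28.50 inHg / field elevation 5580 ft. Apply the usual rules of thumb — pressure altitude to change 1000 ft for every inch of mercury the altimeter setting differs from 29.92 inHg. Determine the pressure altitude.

Pressure correction = (29.92 − 28.50) × 1000 = +1420 ft.
Pressure altitude = 5580 + (+1420) = 7000 ft.

7000 ft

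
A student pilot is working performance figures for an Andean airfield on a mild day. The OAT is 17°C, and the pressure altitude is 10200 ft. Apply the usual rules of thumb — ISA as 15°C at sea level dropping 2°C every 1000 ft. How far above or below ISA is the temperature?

ISA temperature at 10200 ft = 15 − 2 × (10200/1000) = -5.4°C.
Deviation = OAT − ISA = 17 − (-5.4) = +22.4°C.

ISA+22.4°C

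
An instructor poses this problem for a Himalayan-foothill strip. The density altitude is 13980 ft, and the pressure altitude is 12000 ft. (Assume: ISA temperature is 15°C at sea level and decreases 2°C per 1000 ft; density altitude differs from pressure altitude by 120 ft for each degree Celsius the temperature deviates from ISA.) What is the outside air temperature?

Density altitude − pressure altitude = 13980 − 12000 = +1980 ft.
At 120 ft/°C that is an ISA deviation of 1980/120 = +16.5°C.
ISA temperature at 12000 ft = 15 − 2 × (12000/1000) = -9°C.
OAT = ISA + deviation = -9 + (+16.5) = 7.5°C.

7.5°C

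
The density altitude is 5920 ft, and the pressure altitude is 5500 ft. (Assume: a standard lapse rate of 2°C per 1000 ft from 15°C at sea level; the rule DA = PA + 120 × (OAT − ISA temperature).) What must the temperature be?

Density altitude − pressure altitude = 5920 − 5500 = +420 ft.
At 120 ft/°C that is an ISA deviation of 420/120 = +3.5°C.
ISA temperature at 5500 ft = 15 − 2 × (5500/1000) = 4°C.
OAT = ISA + deviation = 4 + (+3.5) = 7.5°C.

7.5°C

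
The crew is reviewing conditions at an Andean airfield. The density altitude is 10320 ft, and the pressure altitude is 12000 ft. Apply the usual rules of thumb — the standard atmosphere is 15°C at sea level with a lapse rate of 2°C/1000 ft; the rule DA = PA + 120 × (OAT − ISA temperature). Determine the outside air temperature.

-23°C

Density altitude − pressure altitude = 10320 − 12000 = -1680 ft.
At 120 ft/°C that is an ISA deviation of -1680/120 = -14°C.
ISA temperature at 12000 ft = 15 − 2 × (12000/1000) = -9°C.
OAT = ISA + deviation = -9 + (-14) = -23°C.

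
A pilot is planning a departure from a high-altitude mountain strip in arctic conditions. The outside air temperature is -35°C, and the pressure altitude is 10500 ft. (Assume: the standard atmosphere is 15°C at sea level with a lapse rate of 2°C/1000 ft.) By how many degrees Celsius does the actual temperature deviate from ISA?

ISA temperature at 10500 ft = 15 − 2 × (10500/1000) = -6°C.
Deviation = OAT − ISA = -35 − (-6) = -29°C.

ISA-29°C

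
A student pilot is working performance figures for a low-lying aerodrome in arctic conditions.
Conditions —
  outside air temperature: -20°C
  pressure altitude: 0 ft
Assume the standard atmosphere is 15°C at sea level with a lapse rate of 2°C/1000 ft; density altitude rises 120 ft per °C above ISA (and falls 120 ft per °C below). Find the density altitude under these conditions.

-4200 ft

ISA temperature at 0 ft = 15 − 2 × (0/1000) = 15°C.
ISA deviation = -20 − 15 = -35°C.
Density altitude = 0 + 120 × (-35) = 0 + (-4200) = -4200 ft.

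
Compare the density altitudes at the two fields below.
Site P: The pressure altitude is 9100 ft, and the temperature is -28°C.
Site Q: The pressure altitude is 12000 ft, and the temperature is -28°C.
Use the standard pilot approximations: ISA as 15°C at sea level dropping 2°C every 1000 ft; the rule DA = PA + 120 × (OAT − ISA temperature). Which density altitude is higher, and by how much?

Site Q by 3596 ft

Site P: ISA temp = -3.2°C, deviation -24.8°C, DA = 9100 + 120 × (-24.8) = 6124 ft.
Site Q: ISA temp = -9°C, deviation -19°C, DA = 12000 + 120 × (-19) = 9720 ft.
Site Q is higher by 9720 − 6124 = 3596 ft.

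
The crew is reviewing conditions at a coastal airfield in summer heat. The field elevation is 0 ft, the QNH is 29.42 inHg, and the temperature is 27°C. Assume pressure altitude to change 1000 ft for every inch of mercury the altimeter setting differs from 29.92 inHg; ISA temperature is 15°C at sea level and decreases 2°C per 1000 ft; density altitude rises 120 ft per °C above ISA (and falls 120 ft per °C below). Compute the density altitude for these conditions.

Pressure altitude = 0 + (29.92 − 29.42) × 1000 = 0 + (+500) = 500 ft.
ISA temperature at 500 ft = 15 − 2 × (500/1000) = 14°C.
ISA deviation = 27 − 14 = +13°C.
Density altitude = 500 + 120 × (13) = 2060 ft.

2060 ft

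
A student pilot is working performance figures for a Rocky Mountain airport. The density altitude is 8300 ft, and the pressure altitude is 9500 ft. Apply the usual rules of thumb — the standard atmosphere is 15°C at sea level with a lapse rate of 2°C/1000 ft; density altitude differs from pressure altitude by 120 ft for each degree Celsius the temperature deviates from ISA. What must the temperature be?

-14°C

Density altitude − pressure altitude = 8300 − 9500 = -1200 ft.
At 120 ft/°C that is an ISA deviation of -1200/120 = -10°C.
ISA temperature at 9500 ft = 15 − 2 × (9500/1000) = -4°C.
OAT = ISA + deviation = -4 + (-10) = -14°C.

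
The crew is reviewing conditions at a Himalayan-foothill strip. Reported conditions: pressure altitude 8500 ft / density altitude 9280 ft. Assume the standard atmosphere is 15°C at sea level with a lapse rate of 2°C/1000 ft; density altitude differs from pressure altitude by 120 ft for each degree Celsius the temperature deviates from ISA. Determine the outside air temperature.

4.5°C

Density altitude − pressure altitude = 9280 − 8500 = +780 ft.
At 120 ft/°C that is an ISA deviation of 780/120 = +6.5°C.
ISA temperature at 8500 ft = 15 − 2 × (8500/1000) = -2°C.
OAT = ISA + deviation = -2 + (+6.5) = 4.5°C.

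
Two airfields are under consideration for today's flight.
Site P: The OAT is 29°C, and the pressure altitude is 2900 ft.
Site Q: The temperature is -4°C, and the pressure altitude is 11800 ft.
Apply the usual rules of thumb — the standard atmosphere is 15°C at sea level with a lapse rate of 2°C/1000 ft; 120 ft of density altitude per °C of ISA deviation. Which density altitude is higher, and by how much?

Site Q by 7076 ft

Site P: ISA temp = 9.2°C, deviation +19.8°C, DA = 2900 + 120 × 19.8 = 5276 ft.
Site Q: ISA temp = -8.6°C, deviation +4.6°C, DA = 11800 + 120 × 4.6 = 12352 ft.
Site Q is higher by 12352 − 5276 = 7076 ft.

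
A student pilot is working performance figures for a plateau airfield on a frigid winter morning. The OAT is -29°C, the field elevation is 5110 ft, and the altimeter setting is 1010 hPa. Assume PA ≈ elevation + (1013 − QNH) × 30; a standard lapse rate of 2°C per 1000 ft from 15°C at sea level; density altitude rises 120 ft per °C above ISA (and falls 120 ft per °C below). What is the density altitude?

Pressure altitude = 5110 + (1013 − 1010) × 30 = 5110 + (+90) = 5200 ft.
ISA temperature at 5200 ft = 15 − 2 × (5200/1000) = 4.6°C.
ISA deviation = -29 − 4.6 = -33.6°C.
Density altitude = 5200 + 120 × (-33.6) = 1168 ft.

1168 ft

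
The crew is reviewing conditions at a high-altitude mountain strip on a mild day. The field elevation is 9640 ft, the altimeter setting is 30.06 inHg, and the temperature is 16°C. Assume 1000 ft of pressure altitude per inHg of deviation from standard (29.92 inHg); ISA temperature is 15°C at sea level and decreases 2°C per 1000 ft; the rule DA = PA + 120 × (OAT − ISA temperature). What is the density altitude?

Pressure altitude = 9640 + (29.92 − 30.06) × 1000 = 9640 + (-140) = 9500 ft.
ISA temperature at 9500 ft = 15 − 2 × (9500/1000) = -4°C.
ISA deviation = 16 − (-4) = +20°C.
Density altitude = 9500 + 120 × (20) = 11900 ft.

11900 ft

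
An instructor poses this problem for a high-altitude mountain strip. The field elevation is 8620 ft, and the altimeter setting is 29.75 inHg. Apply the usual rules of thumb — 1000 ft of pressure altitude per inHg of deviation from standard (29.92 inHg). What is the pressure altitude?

Pressure correction = (29.92 − 29.75) × 1000 = +170 ft.
Pressure altitude = 8620 + (+170) = 8790 ft.

8790 ft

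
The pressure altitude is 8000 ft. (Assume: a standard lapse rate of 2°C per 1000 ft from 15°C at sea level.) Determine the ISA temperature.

ISA temperature = 15 − 2 × (8000/1000) = 15 − 16 = -1°C.

-1°C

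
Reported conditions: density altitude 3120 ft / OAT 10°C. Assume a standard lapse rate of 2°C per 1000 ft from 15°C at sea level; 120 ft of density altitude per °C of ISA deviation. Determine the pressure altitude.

DA = PA + 120 × (OAT − (15 − 2·PA/1000)) = PA + 120·OAT − 1800 + 0.24·PA = 1.24·PA + 120·OAT − 1800.
So 1.24·PA = 3120 − 120 × 10 + 1800 = 3720.
PA = 3720 / 1.24 = 3000 ft.

3000 ft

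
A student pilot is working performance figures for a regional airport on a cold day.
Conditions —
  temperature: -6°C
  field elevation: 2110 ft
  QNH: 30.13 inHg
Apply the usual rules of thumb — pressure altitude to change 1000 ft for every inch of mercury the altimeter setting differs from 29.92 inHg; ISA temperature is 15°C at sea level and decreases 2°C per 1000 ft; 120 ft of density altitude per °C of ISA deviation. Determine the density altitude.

Pressure altitude = 2110 + (29.92 − 30.13) × 1000 = 2110 + (-210) = 1900 ft.
ISA temperature at 1900 ft = 15 − 2 × (1900/1000) = 11.2°C.
ISA deviation = -6 − 11.2 = -17.2°C.
Density altitude = 1900 + 120 × (-17.2) = -164 ft.

-164 ft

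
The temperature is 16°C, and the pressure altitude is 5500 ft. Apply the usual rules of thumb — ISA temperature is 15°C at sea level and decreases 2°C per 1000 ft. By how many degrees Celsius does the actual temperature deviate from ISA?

ISA temperature at 5500 ft = 15 − 2 × (5500/1000) = 4°C.
Deviation = OAT − ISA = 16 − 4 = +12°C.

ISA+12°C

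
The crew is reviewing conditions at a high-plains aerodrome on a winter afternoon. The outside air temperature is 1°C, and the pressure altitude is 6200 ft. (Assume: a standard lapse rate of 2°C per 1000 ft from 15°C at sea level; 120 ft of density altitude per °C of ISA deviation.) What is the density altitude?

6008 ft

ISA temperature at 6200 ft = 15 − 2 × (6200/1000) = 2.6°C.
ISA deviation = 1 − 2.6 = -1.6°C.
Density altitude = 6200 + 120 × (-1.6) = 6200 + (-192) = 6008 ft.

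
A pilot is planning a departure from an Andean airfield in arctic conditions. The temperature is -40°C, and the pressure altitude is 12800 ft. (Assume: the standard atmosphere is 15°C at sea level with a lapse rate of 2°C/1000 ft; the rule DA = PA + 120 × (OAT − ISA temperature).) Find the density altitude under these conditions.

9272 ft

ISA temperature at 12800 ft = 15 − 2 × (12800/1000) = -10.6°C.
ISA deviation = -40 − (-10.6) = -29.4°C.
Density altitude = 12800 + 120 × (-29.4) = 12800 + (-3528) = 9272 ft.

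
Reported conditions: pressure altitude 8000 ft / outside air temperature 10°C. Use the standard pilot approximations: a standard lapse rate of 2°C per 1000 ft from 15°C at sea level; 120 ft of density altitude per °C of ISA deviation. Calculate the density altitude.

ISA temperature at 8000 ft = 15 − 2 × (8000/1000) = -1°C.
ISA deviation = 10 − (-1) = +11°C.
Density altitude = 8000 + 120 × (11) = 8000 + (+1320) = 9320 ft.

9320 ft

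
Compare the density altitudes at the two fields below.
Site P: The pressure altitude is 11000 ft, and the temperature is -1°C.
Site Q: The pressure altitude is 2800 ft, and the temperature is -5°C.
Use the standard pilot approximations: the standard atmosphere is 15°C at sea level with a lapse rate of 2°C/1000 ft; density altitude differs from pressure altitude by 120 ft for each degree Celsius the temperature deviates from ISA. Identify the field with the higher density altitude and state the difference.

Site P: ISA temp = -7°C, deviation +6°C, DA = 11000 + 120 × 6 = 11720 ft.
Site Q: ISA temp = 9.4°C, deviation -14.4°C, DA = 2800 + 120 × (-14.4) = 1072 ft.
Site P is higher by 11720 − 1072 = 10648 ft.

Site P by 10648 ft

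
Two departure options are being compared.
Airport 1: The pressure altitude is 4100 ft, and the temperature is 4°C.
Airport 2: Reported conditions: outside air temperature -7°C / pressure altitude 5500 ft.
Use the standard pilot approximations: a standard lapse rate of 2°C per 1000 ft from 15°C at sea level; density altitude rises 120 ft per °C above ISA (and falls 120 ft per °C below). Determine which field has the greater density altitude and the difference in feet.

Airport 2 by 416 ft

Airport 1: ISA temp = 6.8°C, deviation -2.8°C, DA = 4100 + 120 × (-2.8) = 3764 ft.
Airport 2: ISA temp = 4°C, deviation -11°C, DA = 5500 + 120 × (-11) = 4180 ft.
Airport 2 is higher by 4180 − 3764 = 416 ft.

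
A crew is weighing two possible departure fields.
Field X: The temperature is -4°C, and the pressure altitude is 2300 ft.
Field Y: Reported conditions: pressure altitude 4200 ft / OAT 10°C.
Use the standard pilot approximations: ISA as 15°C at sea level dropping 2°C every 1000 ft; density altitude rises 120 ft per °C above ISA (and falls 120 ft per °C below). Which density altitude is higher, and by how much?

Field X: ISA temp = 10.4°C, deviation -14.4°C, DA = 2300 + 120 × (-14.4) = 572 ft.
Field Y: ISA temp = 6.6°C, deviation +3.4°C, DA = 4200 + 120 × 3.4 = 4608 ft.
Field Y is higher by 4608 − 572 = 4036 ft.

Field Y by 4036 ft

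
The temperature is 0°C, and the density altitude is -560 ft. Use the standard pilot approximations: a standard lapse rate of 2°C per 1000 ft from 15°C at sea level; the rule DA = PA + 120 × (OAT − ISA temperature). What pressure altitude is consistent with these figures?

1000 ft

DA = PA + 120 × (OAT − (15 − 2·PA/1000)) = PA + 120·OAT − 1800 + 0.24·PA = 1.24·PA + 120·OAT − 1800.
So 1.24·PA = -560 − 120 × 0 + 1800 = 1240.
PA = 1240 / 1.24 = 1000 ft.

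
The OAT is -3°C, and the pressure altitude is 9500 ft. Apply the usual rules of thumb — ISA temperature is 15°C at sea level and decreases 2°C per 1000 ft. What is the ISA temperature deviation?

ISA temperature at 9500 ft = 15 − 2 × (9500/1000) = -4°C.
Deviation = OAT − ISA = -3 − (-4) = +1°C.

ISA+1°C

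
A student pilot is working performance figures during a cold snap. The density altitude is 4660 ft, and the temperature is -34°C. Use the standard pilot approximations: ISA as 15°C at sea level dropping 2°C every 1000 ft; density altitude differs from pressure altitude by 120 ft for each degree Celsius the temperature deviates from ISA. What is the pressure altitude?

DA = PA + 120 × (OAT − (15 − 2·PA/1000)) = PA + 120·OAT − 1800 + 0.24·PA = 1.24·PA + 120·OAT − 1800.
So 1.24·PA = 4660 − 120 × (-34) + 1800 = 10540.
PA = 10540 / 1.24 = 8500 ft.

8500 ft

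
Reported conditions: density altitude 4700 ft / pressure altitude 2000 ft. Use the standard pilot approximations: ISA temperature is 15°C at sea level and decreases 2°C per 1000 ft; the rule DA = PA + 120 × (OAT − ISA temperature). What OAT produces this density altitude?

33.5°C

Density altitude − pressure altitude = 4700 − 2000 = +2700 ft.
At 120 ft/°C that is an ISA deviation of 2700/120 = +22.5°C.
ISA temperature at 2000 ft = 15 − 2 × (2000/1000) = 11°C.
OAT = ISA + deviation = 11 + (+22.5) = 33.5°C.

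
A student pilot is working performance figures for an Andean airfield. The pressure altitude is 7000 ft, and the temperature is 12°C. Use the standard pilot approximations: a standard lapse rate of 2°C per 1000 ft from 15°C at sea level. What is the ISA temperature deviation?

ISA+11°C

ISA temperature at 7000 ft = 15 − 2 × (7000/1000) = 1°C.
Deviation = OAT − ISA = 12 − 1 = +11°C.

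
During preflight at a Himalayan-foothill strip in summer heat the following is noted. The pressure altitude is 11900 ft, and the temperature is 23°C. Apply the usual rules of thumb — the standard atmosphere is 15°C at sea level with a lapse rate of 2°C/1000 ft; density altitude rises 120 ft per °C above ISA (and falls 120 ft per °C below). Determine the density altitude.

ISA temperature at 11900 ft = 15 − 2 × (11900/1000) = -8.8°C.
ISA deviation = 23 − (-8.8) = +31.8°C.
Density altitude = 11900 + 120 × (31.8) = 11900 + (+3816) = 15716 ft.

15716 ft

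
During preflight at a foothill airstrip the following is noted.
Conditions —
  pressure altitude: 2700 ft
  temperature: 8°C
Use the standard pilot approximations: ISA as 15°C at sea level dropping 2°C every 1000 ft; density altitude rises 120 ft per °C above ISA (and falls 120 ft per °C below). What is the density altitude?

ISA temperature at 2700 ft = 15 − 2 × (2700/1000) = 9.6°C.
ISA deviation = 8 − 9.6 = -1.6°C.
Density altitude = 2700 + 120 × (-1.6) = 2700 + (-192) = 2508 ft.

2508 ft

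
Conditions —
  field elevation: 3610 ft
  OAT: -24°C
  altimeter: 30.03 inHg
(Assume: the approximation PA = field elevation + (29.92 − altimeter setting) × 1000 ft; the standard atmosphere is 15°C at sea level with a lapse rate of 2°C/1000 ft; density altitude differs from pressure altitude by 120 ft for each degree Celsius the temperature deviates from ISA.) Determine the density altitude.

Pressure altitude = 3610 + (29.92 − 30.03) × 1000 = 3610 + (-110) = 3500 ft.
ISA temperature at 3500 ft = 15 − 2 × (3500/1000) = 8°C.
ISA deviation = -24 − 8 = -32°C.
Density altitude = 3500 + 120 × (-32) = -340 ft.

-340 ft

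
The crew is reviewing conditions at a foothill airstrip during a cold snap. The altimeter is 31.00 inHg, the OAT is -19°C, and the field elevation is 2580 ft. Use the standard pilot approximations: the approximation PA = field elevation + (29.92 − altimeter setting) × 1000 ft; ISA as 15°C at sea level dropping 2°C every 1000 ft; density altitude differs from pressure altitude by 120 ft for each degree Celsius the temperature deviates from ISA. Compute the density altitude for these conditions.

Pressure altitude = 2580 + (29.92 − 31.00) × 1000 = 2580 + (-1080) = 1500 ft.
ISA temperature at 1500 ft = 15 − 2 × (1500/1000) = 12°C.
ISA deviation = -19 − 12 = -31°C.
Density altitude = 1500 + 120 × (-31) = -2220 ft.

-2220 ft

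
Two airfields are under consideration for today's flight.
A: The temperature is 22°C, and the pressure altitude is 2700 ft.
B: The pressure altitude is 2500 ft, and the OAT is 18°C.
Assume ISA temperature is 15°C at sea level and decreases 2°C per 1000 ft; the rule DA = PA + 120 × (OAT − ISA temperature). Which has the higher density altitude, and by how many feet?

A by 728 ft

A: ISA temp = 9.6°C, deviation +12.4°C, DA = 2700 + 120 × 12.4 = 4188 ft.
B: ISA temp = 10°C, deviation +8°C, DA = 2500 + 120 × 8 = 3460 ft.
A is higher by 4188 − 3460 = 728 ft.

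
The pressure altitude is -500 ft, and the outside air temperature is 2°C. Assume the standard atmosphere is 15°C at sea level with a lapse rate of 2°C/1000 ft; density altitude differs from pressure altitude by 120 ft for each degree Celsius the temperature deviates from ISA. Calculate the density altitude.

ISA temperature at -500 ft = 15 − 2 × (-500/1000) = 16°C.
ISA deviation = 2 − 16 = -14°C.
Density altitude = -500 + 120 × (-14) = -500 + (-1680) = -2180 ft.

-2180 ft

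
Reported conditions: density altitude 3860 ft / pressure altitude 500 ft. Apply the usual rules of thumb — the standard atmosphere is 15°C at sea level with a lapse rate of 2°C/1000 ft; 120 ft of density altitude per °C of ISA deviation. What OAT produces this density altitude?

42°C

Density altitude − pressure altitude = 3860 − 500 = +3360 ft.
At 120 ft/°C that is an ISA deviation of 3360/120 = +28°C.
ISA temperature at 500 ft = 15 − 2 × (500/1000) = 14°C.
OAT = ISA + deviation = 14 + (+28) = 42°C.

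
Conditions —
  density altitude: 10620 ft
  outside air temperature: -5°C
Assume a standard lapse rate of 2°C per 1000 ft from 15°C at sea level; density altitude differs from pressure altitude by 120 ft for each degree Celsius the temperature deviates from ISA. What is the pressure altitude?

DA = PA + 120 × (OAT − (15 − 2·PA/1000)) = PA + 120·OAT − 1800 + 0.24·PA = 1.24·PA + 120·OAT − 1800.
So 1.24·PA = 10620 − 120 × (-5) + 1800 = 13020.
PA = 13020 / 1.24 = 10500 ft.

10500 ft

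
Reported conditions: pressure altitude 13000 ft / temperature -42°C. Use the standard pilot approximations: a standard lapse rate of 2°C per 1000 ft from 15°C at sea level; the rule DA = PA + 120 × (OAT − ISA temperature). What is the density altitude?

ISA temperature at 13000 ft = 15 − 2 × (13000/1000) = -11°C.
ISA deviation = -42 − (-11) = -31°C.
Density altitude = 13000 + 120 × (-31) = 13000 + (-3720) = 9280 ft.

9280 ft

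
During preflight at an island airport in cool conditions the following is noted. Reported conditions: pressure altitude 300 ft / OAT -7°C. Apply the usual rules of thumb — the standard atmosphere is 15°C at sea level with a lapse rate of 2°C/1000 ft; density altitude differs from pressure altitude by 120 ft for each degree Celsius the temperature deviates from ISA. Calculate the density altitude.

-2268 ft

ISA temperature at 300 ft = 15 − 2 × (300/1000) = 14.4°C.
ISA deviation = -7 − 14.4 = -21.4°C.
Density altitude = 300 + 120 × (-21.4) = 300 + (-2568) = -2268 ft.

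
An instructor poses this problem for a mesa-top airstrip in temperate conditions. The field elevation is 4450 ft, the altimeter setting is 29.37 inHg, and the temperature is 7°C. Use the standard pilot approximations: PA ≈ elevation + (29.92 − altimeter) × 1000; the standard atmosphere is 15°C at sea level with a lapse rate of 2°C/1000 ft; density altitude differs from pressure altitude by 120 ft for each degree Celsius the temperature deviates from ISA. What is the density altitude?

Pressure altitude = 4450 + (29.92 − 29.37) × 1000 = 4450 + (+550) = 5000 ft.
ISA temperature at 5000 ft = 15 − 2 × (5000/1000) = 5°C.
ISA deviation = 7 − 5 = +2°C.
Density altitude = 5000 + 120 × (2) = 5240 ft.

5240 ft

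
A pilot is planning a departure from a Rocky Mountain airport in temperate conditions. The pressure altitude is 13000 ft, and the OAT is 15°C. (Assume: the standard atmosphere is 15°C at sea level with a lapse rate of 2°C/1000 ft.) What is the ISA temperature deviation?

ISA temperature at 13000 ft = 15 − 2 × (13000/1000) = -11°C.
Deviation = OAT − ISA = 15 − (-11) = +26°C.

ISA+26°C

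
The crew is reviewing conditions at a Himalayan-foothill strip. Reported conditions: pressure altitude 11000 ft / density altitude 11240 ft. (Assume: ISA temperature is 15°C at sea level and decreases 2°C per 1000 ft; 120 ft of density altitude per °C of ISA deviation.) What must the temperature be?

Density altitude − pressure altitude = 11240 − 11000 = +240 ft.
At 120 ft/°C that is an ISA deviation of 240/120 = +2°C.
ISA temperature at 11000 ft = 15 − 2 × (11000/1000) = -7°C.
OAT = ISA + deviation = -7 + (+2) = -5°C.

-5°C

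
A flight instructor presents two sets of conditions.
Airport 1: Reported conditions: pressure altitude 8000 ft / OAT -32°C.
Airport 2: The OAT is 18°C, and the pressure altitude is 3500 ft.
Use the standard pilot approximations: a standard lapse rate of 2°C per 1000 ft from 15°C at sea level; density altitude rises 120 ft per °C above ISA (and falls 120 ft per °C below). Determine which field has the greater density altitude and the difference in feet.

Airport 2 by 420 ft

Airport 1: ISA temp = -1°C, deviation -31°C, DA = 8000 + 120 × (-31) = 4280 ft.
Airport 2: ISA temp = 8°C, deviation +10°C, DA = 3500 + 120 × 10 = 4700 ft.
Airport 2 is higher by 4700 − 4280 = 420 ft.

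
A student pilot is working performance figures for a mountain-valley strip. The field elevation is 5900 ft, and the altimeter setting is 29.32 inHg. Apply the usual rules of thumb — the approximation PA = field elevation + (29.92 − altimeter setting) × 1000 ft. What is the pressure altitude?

6500 ft

Pressure correction = (29.92 − 29.32) × 1000 = +600 ft.
Pressure altitude = 5900 + (+600) = 6500 ft.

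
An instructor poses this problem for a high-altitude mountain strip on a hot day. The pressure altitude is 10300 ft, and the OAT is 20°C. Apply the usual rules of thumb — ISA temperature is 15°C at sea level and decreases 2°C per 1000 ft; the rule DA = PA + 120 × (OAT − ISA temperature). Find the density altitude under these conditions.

ISA temperature at 10300 ft = 15 − 2 × (10300/1000) = -5.6°C.
ISA deviation = 20 − (-5.6) = +25.6°C.
Density altitude = 10300 + 120 × (25.6) = 10300 + (+3072) = 13372 ft.

13372 ft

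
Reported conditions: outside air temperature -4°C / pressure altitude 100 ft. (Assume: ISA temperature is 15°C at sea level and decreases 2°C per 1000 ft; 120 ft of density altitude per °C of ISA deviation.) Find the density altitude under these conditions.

-2156 ft

ISA temperature at 100 ft = 15 − 2 × (100/1000) = 14.8°C.
ISA deviation = -4 − 14.8 = -18.8°C.
Density altitude = 100 + 120 × (-18.8) = 100 + (-2256) = -2156 ft.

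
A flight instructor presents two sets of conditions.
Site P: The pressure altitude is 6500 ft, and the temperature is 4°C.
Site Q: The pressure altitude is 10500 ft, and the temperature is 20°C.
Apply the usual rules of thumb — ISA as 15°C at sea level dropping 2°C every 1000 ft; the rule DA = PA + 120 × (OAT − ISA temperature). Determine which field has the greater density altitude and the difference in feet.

Site P: ISA temp = 2°C, deviation +2°C, DA = 6500 + 120 × 2 = 6740 ft.
Site Q: ISA temp = -6°C, deviation +26°C, DA = 10500 + 120 × 26 = 13620 ft.
Site Q is higher by 13620 − 6740 = 6880 ft.

Site Q by 6880 ft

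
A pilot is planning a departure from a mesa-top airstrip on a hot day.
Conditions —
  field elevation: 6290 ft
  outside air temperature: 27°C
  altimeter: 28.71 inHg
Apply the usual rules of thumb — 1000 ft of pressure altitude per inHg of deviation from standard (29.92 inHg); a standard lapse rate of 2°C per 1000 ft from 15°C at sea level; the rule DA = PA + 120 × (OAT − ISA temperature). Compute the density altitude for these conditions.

Pressure altitude = 6290 + (29.92 − 28.71) × 1000 = 6290 + (+1210) = 7500 ft.
ISA temperature at 7500 ft = 15 − 2 × (7500/1000) = 0°C.
ISA deviation = 27 − 0 = +27°C.
Density altitude = 7500 + 120 × (27) = 10740 ft.

10740 ft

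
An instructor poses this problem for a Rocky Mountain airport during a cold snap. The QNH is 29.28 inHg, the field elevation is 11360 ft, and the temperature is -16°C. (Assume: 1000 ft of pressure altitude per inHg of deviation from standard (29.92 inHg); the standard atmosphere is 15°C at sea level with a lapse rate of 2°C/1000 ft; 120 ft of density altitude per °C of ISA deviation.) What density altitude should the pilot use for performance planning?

Pressure altitude = 11360 + (29.92 − 29.28) × 1000 = 11360 + (+640) = 12000 ft.
ISA temperature at 12000 ft = 15 − 2 × (12000/1000) = -9°C.
ISA deviation = -16 − (-9) = -7°C.
Density altitude = 12000 + 120 × (-7) = 11160 ft.

11160 ft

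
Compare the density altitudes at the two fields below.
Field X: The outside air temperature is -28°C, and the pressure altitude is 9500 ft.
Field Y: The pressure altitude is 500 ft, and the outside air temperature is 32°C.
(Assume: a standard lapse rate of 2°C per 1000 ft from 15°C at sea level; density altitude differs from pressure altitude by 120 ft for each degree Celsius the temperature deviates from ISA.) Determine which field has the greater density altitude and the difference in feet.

Field X by 3960 ft

Field X: ISA temp = -4°C, deviation -24°C, DA = 9500 + 120 × (-24) = 6620 ft.
Field Y: ISA temp = 14°C, deviation +18°C, DA = 500 + 120 × 18 = 2660 ft.
Field X is higher by 6620 − 2660 = 3960 ft.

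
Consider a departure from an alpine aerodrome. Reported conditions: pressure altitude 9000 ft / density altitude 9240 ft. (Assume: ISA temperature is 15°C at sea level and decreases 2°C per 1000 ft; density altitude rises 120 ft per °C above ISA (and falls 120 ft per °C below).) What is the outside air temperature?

-1°C

Density altitude − pressure altitude = 9240 − 9000 = +240 ft.
At 120 ft/°C that is an ISA deviation of 240/120 = +2°C.
ISA temperature at 9000 ft = 15 − 2 × (9000/1000) = -3°C.
OAT = ISA + deviation = -3 + (+2) = -1°C.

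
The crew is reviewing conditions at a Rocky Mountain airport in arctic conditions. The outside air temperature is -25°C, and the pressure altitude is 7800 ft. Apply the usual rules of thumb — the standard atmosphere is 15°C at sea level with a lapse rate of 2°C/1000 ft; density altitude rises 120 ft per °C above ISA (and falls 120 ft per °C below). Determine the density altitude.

4872 ft

ISA temperature at 7800 ft = 15 − 2 × (7800/1000) = -0.6°C.
ISA deviation = -25 − (-0.6) = -24.4°C.
Density altitude = 7800 + 120 × (-24.4) = 7800 + (-2928) = 4872 ft.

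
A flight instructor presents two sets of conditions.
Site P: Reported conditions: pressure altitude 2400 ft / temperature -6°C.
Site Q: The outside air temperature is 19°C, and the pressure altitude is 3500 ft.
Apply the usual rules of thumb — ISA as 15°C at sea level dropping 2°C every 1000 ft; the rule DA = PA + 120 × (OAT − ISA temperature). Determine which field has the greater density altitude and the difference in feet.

Site Q by 4364 ft

Site P: ISA temp = 10.2°C, deviation -16.2°C, DA = 2400 + 120 × (-16.2) = 456 ft.
Site Q: ISA temp = 8°C, deviation +11°C, DA = 3500 + 120 × 11 = 4820 ft.
Site Q is higher by 4820 − 456 = 4364 ft.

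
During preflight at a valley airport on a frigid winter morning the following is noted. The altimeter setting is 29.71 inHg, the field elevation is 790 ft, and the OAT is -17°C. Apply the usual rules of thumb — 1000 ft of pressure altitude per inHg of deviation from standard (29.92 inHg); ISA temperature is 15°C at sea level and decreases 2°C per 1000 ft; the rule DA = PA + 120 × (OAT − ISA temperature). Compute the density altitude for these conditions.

Pressure altitude = 790 + (29.92 − 29.71) × 1000 = 790 + (+210) = 1000 ft.
ISA temperature at 1000 ft = 15 − 2 × (1000/1000) = 13°C.
ISA deviation = -17 − 13 = -30°C.
Density altitude = 1000 + 120 × (-30) = -2600 ft.

-2600 ft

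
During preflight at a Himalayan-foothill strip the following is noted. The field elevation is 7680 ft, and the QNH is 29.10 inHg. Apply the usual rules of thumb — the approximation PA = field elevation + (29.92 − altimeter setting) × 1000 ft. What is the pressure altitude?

Pressure correction = (29.92 − 29.10) × 1000 = +820 ft.
Pressure altitude = 7680 + (+820) = 8500 ft.

8500 ft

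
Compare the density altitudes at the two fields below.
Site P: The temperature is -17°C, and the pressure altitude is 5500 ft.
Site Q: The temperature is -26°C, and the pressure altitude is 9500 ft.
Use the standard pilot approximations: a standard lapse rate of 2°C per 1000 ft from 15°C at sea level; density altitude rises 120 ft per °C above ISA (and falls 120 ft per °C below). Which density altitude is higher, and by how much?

Site Q by 3880 ft

Site P: ISA temp = 4°C, deviation -21°C, DA = 5500 + 120 × (-21) = 2980 ft.
Site Q: ISA temp = -4°C, deviation -22°C, DA = 9500 + 120 × (-22) = 6860 ft.
Site Q is higher by 6860 − 2980 = 3880 ft.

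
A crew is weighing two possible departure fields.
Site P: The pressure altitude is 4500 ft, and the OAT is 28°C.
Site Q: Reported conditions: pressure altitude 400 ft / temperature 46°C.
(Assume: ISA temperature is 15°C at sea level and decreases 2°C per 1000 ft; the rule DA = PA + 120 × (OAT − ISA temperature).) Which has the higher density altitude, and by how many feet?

Site P: ISA temp = 6°C, deviation +22°C, DA = 4500 + 120 × 22 = 7140 ft.
Site Q: ISA temp = 14.2°C, deviation +31.8°C, DA = 400 + 120 × 31.8 = 4216 ft.
Site P is higher by 7140 − 4216 = 2924 ft.

Site P by 2924 ft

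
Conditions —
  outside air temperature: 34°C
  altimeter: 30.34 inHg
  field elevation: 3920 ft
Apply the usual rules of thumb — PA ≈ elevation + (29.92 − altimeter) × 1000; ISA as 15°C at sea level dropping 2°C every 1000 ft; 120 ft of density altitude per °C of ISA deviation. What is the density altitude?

Pressure altitude = 3920 + (29.92 − 30.34) × 1000 = 3920 + (-420) = 3500 ft.
ISA temperature at 3500 ft = 15 − 2 × (3500/1000) = 8°C.
ISA deviation = 34 − 8 = +26°C.
Density altitude = 3500 + 120 × (26) = 6620 ft.

6620 ft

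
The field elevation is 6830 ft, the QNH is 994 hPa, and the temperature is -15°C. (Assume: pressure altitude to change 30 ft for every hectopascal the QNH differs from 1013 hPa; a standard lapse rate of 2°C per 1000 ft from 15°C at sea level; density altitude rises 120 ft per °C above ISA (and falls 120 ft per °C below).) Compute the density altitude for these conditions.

Pressure altitude = 6830 + (1013 − 994) × 30 = 6830 + (+570) = 7400 ft.
ISA temperature at 7400 ft = 15 − 2 × (7400/1000) = 0.2°C.
ISA deviation = -15 − 0.2 = -15.2°C.
Density altitude = 7400 + 120 × (-15.2) = 5576 ft.

5576 ft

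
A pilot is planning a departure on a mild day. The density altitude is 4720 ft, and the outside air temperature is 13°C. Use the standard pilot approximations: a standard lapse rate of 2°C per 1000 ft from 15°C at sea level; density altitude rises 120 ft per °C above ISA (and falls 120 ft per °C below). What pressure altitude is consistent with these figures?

4000 ft

DA = PA + 120 × (OAT − (15 − 2·PA/1000)) = PA + 120·OAT − 1800 + 0.24·PA = 1.24·PA + 120·OAT − 1800.
So 1.24·PA = 4720 − 120 × 13 + 1800 = 4960.
PA = 4960 / 1.24 = 4000 ft.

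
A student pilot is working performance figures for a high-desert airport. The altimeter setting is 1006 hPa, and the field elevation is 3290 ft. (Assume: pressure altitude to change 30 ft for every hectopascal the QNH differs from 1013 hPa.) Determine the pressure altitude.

Pressure correction = (1013 − 1006) × 30 = +210 ft.
Pressure altitude = 3290 + (+210) = 3500 ft.

3500 ft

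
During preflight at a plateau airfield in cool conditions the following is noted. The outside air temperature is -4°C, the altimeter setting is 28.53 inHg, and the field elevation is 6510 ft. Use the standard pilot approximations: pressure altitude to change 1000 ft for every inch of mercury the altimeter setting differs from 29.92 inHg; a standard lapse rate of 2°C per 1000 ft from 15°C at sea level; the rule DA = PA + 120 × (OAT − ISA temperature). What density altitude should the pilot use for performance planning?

Pressure altitude = 6510 + (29.92 − 28.53) × 1000 = 6510 + (+1390) = 7900 ft.
ISA temperature at 7900 ft = 15 − 2 × (7900/1000) = -0.8°C.
ISA deviation = -4 − (-0.8) = -3.2°C.
Density altitude = 7900 + 120 × (-3.2) = 7516 ft.

7516 ft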